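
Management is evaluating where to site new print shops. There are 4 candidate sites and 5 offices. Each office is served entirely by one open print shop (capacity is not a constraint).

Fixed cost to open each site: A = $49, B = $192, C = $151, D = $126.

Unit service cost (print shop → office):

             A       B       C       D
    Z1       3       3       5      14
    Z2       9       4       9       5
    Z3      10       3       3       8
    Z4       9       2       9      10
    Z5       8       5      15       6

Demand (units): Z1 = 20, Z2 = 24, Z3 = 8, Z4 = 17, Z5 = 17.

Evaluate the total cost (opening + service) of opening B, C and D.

Each office is assigned to its cheapest site among the open ones.
{B, C, D}: Z1→B 3·20=60, Z2→B 4·24=96, Z3→B 3·8=24, Z4→B 2·17=34, Z5→B 5·17=85. Service 299; fixed 469; total 768.

Total cost: 768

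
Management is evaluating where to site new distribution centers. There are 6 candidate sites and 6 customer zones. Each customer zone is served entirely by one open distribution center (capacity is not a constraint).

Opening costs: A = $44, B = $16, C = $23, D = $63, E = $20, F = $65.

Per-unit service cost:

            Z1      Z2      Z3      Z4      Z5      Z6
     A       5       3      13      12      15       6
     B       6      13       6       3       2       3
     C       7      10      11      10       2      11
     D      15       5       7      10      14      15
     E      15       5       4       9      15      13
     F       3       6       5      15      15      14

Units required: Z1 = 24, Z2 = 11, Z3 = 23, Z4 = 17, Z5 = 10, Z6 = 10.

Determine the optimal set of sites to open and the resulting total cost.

For any fixed open set, each customer zone goes to its cheapest open site; total = fixed + service.
{B, E, F}: Z1→F 3·24=72, Z2→E 5·11=55, Z3→E 4·23=92, Z4→B 3·17=51, Z5→B 2·10=20, Z6→B 3·10=30. Service 320; fixed 101; total 421.
{A, B, E}: service 346 + fixed 80 = 426
{B, E}: Z1→B 6·24=144, Z2→E 5·11=55, Z3→E 4·23=92, Z4→B 3·17=51, Z5→B 2·10=20, Z6→B 3·10=30. Service 392; fixed 36; total 428.
{A, B, C, D, E, F}: service 298 + fixed 231 = 529
No other subset beats 421.

Open B, E and F; minimum total cost 421.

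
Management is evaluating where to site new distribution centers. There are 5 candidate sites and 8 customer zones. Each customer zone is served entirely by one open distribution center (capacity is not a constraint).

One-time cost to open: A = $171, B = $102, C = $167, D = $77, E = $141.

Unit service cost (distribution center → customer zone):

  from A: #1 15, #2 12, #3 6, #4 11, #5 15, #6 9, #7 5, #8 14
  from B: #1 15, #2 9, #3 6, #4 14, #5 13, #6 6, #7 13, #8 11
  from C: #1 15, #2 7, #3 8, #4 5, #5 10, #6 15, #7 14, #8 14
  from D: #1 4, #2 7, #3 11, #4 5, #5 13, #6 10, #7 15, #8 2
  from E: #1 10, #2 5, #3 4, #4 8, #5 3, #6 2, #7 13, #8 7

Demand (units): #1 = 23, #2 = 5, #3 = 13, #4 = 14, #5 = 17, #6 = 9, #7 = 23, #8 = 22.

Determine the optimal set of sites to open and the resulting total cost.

Open A, D and E; minimum total cost 856.

For any fixed open set, each customer zone goes to its cheapest open site; total = fixed + service.
{A, D, E}: #1→D 4·23=92, #2→E 5·5=25, #3→E 4·13=52, #4→D 5·14=70, #5→E 3·17=51, #6→E 2·9=18, #7→A 5·23=115, #8→D 2·22=44. Service 467; fixed 389; total 856.
{D, E}: #1→D 4·23=92, #2→E 5·5=25, #3→E 4·13=52, #4→D 5·14=70, #5→E 3·17=51, #6→E 2·9=18, #7→E 13·23=299, #8→D 2·22=44. Service 651; fixed 218; total 869.
{A, B, D, E}: service 467 + fixed 491 = 958
{A, B, C, D, E}: service 467 + fixed 658 = 1125
No other subset beats 856.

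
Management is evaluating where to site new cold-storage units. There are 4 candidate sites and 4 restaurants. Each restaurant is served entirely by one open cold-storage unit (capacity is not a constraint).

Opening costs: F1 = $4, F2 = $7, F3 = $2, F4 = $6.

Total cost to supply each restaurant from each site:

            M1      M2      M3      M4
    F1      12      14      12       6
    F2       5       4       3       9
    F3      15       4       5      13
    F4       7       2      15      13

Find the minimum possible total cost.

Minimum total cost: 28

For any fixed open set, each restaurant goes to its cheapest open site; total = fixed + service.
{F2}: M1→F2 5, M2→F2 4, M3→F2 3, M4→F2 9. Service 21; fixed 7; total 28.
{F1, F2}: service 18 + fixed 11 = 29
{F2, F3}: M1→F2 5, M2→F2 4, M3→F2 3, M4→F2 9. Service 21; fixed 9; total 30.
{F1, F2, F3, F4}: service 16 + fixed 19 = 35
No other subset beats 28.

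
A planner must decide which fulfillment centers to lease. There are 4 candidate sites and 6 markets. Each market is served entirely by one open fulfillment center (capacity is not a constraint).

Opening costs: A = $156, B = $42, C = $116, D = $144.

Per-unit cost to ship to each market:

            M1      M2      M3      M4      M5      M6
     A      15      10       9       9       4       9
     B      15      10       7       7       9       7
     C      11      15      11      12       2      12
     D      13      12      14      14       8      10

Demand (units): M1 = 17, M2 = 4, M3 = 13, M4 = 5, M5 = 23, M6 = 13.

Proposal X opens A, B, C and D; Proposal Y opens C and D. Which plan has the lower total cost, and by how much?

Proposal Y is cheaper by 74.

Proposal X: {A, B, C, D}: M1→C 11·17=187, M2→A 10·4=40, M3→B 7·13=91, M4→B 7·5=35, M5→C 2·23=46, M6→B 7·13=91. Service 490; fixed 458; total 948.
Proposal Y: {C, D}: M1→C 11·17=187, M2→D 12·4=48, M3→C 11·13=143, M4→C 12·5=60, M5→C 2·23=46, M6→D 10·13=130. Service 614; fixed 260; total 874.
Difference: |948 − 874| = 74.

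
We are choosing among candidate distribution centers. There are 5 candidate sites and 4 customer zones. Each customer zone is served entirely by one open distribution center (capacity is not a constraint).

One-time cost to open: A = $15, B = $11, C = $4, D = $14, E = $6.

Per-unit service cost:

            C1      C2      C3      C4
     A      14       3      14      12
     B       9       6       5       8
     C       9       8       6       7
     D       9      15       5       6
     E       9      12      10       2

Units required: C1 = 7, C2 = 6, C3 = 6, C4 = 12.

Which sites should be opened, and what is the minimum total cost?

Open A, C and E; minimum total cost 166.

For any fixed open set, each customer zone goes to its cheapest open site; total = fixed + service.
{A, C, E}: C1→C 9·7=63, C2→A 3·6=18, C3→C 6·6=36, C4→E 2·12=24. Service 141; fixed 25; total 166.
{A, B, E}: service 135 + fixed 32 = 167
{A, D, E}: service 135 + fixed 35 = 170
{A, B, C, D, E}: C1→B 9·7=63, C2→A 3·6=18, C3→B 5·6=30, C4→E 2·12=24. Service 135; fixed 50; total 185.
No other subset beats 166.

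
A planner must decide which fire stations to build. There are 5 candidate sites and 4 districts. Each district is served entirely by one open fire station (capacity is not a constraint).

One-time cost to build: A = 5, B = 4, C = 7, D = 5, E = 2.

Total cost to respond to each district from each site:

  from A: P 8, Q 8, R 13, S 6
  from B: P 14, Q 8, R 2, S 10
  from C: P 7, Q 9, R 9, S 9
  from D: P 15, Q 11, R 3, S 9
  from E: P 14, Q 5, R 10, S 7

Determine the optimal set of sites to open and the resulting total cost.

Open A, B and E; minimum total cost 32.

For any fixed open set, each district goes to its cheapest open site; total = fixed + service.
{A, B, E}: P→A 8, Q→E 5, R→B 2, S→A 6. Service 21; fixed 11; total 32.
{A, B}: service 24 + fixed 9 = 33
{A, D, E}: P→A 8, Q→E 5, R→D 3, S→A 6. Service 22; fixed 12; total 34.
{A, B, C, D, E}: service 20 + fixed 23 = 43
No other subset beats 32.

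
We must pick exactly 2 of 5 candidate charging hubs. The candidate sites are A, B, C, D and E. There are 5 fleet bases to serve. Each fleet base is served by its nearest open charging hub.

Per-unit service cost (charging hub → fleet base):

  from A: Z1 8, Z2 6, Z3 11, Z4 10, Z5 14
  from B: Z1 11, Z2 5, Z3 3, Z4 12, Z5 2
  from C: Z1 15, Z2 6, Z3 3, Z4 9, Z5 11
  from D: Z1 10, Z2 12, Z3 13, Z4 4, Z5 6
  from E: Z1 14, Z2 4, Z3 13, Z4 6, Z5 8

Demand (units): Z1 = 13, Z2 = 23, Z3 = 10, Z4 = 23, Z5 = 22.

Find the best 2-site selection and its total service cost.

With exactly 2 open, each fleet base uses its cheapest among the chosen.
{B, D}: Z1→D 10·13=130, Z2→B 5·23=115, Z3→B 3·10=30, Z4→D 4·23=92, Z5→B 2·22=44. Service cost 411.
{B, E}: service cost 447
{C, D}: service cost 522
Among all 10 size-2 choices, {B, D} is lowest.

Choose B and D; total service cost 411.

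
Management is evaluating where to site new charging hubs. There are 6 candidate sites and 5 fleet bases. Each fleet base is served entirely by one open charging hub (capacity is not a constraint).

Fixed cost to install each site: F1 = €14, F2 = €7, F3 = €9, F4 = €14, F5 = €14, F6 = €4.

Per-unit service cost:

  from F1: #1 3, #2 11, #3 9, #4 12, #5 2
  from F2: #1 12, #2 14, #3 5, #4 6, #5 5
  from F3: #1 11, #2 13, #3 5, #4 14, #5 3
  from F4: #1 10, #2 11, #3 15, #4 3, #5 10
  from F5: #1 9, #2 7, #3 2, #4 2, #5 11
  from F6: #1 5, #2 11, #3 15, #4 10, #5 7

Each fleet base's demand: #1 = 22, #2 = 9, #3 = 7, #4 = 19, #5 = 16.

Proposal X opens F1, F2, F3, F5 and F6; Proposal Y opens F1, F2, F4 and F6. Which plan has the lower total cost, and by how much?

Proposal X is cheaper by 67.

Proposal X: {F1, F2, F3, F5, F6}: #1→F1 3·22=66, #2→F5 7·9=63, #3→F5 2·7=14, #4→F5 2·19=38, #5→F1 2·16=32. Service 213; fixed 48; total 261.
Proposal Y: {F1, F2, F4, F6}: #1→F1 3·22=66, #2→F1 11·9=99, #3→F2 5·7=35, #4→F4 3·19=57, #5→F1 2·16=32. Service 289; fixed 39; total 328.
Difference: |261 − 328| = 67.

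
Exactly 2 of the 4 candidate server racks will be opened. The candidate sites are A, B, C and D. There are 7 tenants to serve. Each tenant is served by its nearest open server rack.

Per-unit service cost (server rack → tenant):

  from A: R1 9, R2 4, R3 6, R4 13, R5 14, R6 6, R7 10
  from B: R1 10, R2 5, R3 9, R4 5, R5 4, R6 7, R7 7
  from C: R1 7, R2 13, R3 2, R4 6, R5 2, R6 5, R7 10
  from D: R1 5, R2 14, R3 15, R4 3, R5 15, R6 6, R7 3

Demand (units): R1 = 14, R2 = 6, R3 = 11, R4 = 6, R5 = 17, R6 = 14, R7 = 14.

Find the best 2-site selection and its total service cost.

With exactly 2 open, each tenant uses its cheapest among the chosen.
{C, D}: R1→D 5·14=70, R2→C 13·6=78, R3→C 2·11=22, R4→D 3·6=18, R5→C 2·17=34, R6→C 5·14=70, R7→D 3·14=42. Service cost 334.
{B, C}: service cost 382
{B, D}: service cost 411
Among all 6 size-2 choices, {C, D} is lowest.

Choose C and D; total service cost 334.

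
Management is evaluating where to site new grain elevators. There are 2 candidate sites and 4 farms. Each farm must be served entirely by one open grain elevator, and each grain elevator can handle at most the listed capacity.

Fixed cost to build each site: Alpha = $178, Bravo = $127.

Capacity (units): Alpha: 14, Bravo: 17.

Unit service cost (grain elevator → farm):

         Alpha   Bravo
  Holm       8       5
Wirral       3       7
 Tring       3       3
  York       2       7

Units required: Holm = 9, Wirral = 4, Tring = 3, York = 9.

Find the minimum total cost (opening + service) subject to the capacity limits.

Open {Alpha, Bravo}: Holm→Bravo 5·9=45, Wirral→Alpha 3·4=12, Tring→Bravo 3·3=9, York→Alpha 2·9=18.
Loads: Alpha carries 13/14, Bravo carries 12/17. Service 84; fixed 305; total 389.
Next best feasible plan costs 405.

Minimum total cost: 389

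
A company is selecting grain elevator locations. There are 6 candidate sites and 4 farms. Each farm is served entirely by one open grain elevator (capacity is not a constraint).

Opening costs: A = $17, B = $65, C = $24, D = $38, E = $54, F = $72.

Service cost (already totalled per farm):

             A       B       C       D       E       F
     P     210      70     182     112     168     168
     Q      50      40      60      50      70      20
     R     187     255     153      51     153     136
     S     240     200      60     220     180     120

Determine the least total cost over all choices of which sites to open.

For any fixed open set, each farm goes to its cheapest open site; total = fixed + service.
{C, D}: P→D 112, Q→D 50, R→D 51, S→C 60. Service 273; fixed 62; total 335.
{B, C, D}: P→B 70, Q→B 40, R→D 51, S→C 60. Service 221; fixed 127; total 348.
{A, C, D}: service 273 + fixed 79 = 352
{A, B, C, D, E, F}: P→B 70, Q→F 20, R→D 51, S→C 60. Service 201; fixed 270; total 471.
No other subset beats 335.

Minimum total cost: 335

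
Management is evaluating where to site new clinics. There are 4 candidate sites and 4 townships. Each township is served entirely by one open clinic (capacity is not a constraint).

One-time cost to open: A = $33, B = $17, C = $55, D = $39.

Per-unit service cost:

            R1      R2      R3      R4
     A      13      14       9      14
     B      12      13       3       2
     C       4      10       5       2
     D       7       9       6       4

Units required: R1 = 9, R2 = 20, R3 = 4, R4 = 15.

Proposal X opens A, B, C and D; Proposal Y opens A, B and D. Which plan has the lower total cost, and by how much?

Proposal X: {A, B, C, D}: R1→C 4·9=36, R2→D 9·20=180, R3→B 3·4=12, R4→B 2·15=30. Service 258; fixed 144; total 402.
Proposal Y: {A, B, D}: R1→D 7·9=63, R2→D 9·20=180, R3→B 3·4=12, R4→B 2·15=30. Service 285; fixed 89; total 374.
Difference: |402 − 374| = 28.

Proposal Y is cheaper by 28.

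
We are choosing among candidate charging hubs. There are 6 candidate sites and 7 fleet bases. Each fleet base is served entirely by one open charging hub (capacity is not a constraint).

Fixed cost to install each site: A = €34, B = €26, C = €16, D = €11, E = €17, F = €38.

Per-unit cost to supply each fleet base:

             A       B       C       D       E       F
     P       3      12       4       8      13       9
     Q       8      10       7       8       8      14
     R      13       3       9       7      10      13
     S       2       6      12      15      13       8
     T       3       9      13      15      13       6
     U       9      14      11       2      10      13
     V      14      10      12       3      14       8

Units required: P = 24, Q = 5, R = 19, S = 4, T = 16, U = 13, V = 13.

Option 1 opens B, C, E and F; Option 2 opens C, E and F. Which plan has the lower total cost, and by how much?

Option 1: {B, C, E, F}: P→C 4·24=96, Q→C 7·5=35, R→B 3·19=57, S→B 6·4=24, T→F 6·16=96, U→E 10·13=130, V→F 8·13=104. Service 542; fixed 97; total 639.
Option 2: {C, E, F}: P→C 4·24=96, Q→C 7·5=35, R→C 9·19=171, S→F 8·4=32, T→F 6·16=96, U→E 10·13=130, V→F 8·13=104. Service 664; fixed 71; total 735.
Difference: |639 − 735| = 96.

Option 1 is cheaper by 96.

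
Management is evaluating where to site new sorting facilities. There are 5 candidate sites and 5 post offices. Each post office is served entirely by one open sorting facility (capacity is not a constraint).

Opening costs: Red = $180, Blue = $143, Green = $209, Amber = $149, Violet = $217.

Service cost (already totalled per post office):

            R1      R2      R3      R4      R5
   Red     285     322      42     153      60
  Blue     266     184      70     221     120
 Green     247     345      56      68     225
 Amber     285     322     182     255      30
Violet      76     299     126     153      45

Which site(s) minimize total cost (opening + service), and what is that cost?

For any fixed open set, each post office goes to its cheapest open site; total = fixed + service.
{Blue, Violet}: R1→Violet 76, R2→Blue 184, R3→Blue 70, R4→Violet 153, R5→Violet 45. Service 528; fixed 360; total 888.
{Violet}: service 699 + fixed 217 = 916
{Green, Violet}: service 544 + fixed 426 = 970
{Red, Blue, Green, Amber, Violet}: service 400 + fixed 898 = 1298
No other subset beats 888.

Open Blue and Violet; minimum total cost 888.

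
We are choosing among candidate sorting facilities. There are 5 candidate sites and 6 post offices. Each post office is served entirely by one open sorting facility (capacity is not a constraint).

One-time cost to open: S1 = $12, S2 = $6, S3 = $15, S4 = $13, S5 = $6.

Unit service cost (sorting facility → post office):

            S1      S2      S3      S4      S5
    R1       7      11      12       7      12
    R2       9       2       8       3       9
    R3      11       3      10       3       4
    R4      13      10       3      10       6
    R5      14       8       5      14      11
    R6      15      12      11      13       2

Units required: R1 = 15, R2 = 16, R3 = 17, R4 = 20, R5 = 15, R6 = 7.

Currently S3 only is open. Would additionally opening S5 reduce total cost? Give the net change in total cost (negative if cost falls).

Current service cost with {S3}: 690.
Adding S5: each post office re-picks its cheapest; new service cost 525, saving 165.
Extra fixed cost: 6. Net change = 6 − 165 = -159.
(Totals: 705 → 546.)

Yes — net change −159 (cost falls by 159).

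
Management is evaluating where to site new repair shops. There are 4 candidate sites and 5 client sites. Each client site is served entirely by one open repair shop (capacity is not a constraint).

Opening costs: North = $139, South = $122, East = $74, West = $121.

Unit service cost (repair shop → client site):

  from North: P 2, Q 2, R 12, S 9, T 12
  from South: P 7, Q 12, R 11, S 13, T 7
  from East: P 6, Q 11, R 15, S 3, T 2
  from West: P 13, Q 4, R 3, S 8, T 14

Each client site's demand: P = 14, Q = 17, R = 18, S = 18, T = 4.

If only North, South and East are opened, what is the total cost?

Total cost: 657

Each client site is assigned to its cheapest site among the open ones.
{North, South, East}: P→North 2·14=28, Q→North 2·17=34, R→South 11·18=198, S→East 3·18=54, T→East 2·4=8. Service 322; fixed 335; total 657.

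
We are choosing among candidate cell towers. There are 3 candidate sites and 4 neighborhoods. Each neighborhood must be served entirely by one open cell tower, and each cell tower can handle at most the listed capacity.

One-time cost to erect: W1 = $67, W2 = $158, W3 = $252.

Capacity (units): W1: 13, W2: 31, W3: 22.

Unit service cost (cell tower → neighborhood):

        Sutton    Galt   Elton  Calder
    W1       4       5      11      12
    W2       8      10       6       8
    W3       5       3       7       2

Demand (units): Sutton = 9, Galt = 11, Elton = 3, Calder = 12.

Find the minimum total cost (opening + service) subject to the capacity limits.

Open {W1, W2}: Sutton→W2 8·9=72, Galt→W1 5·11=55, Elton→W2 6·3=18, Calder→W2 8·12=96.
Loads: W1 carries 11/13, W2 carries 24/31. Service 241; fixed 225; total 466.
Next best feasible plan costs 485.

Minimum total cost: 466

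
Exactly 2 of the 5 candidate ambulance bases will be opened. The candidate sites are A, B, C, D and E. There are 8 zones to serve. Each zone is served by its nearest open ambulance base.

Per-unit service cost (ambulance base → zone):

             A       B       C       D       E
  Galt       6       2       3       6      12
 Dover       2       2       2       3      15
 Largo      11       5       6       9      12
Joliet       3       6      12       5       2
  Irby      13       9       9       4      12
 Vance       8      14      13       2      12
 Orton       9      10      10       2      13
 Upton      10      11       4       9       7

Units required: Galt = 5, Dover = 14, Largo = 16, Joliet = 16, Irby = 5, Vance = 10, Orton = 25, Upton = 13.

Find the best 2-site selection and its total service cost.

With exactly 2 open, each zone uses its cheapest among the chosen.
{C, D}: Galt→C 3·5=15, Dover→C 2·14=28, Largo→C 6·16=96, Joliet→D 5·16=80, Irby→D 4·5=20, Vance→D 2·10=20, Orton→D 2·25=50, Upton→C 4·13=52. Service cost 361.
{B, D}: service cost 405
{D, E}: service cost 429
Among all 10 size-2 choices, {C, D} is lowest.

Choose C and D; total service cost 361.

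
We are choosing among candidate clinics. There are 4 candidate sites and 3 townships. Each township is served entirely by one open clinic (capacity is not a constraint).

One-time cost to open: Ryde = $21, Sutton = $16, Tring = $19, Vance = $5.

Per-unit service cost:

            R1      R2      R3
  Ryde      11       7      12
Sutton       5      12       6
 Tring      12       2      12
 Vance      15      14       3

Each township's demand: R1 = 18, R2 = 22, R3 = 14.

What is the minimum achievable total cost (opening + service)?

Minimum total cost: 216

For any fixed open set, each township goes to its cheapest open site; total = fixed + service.
{Sutton, Tring, Vance}: R1→Sutton 5·18=90, R2→Tring 2·22=44, R3→Vance 3·14=42. Service 176; fixed 40; total 216.
{Ryde, Sutton, Tring, Vance}: service 176 + fixed 61 = 237
{Sutton, Tring}: R1→Sutton 5·18=90, R2→Tring 2·22=44, R3→Sutton 6·14=84. Service 218; fixed 35; total 253.
{Vance}: service 620 + fixed 5 = 625
No other subset beats 216.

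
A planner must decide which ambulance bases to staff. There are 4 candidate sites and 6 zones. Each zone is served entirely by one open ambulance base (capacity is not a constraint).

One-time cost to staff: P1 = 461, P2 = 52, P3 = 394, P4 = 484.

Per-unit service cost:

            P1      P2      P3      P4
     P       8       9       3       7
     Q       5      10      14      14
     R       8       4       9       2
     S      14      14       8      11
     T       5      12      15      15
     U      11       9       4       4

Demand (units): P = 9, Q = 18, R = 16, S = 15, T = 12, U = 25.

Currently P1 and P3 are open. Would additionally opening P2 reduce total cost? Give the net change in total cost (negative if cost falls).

Current service cost with {P1, P3}: 525.
Adding P2: each zone re-picks its cheapest; new service cost 461, saving 64.
Extra fixed cost: 52. Net change = 52 − 64 = -12.
(Totals: 1380 → 1368.)

Yes — net change −12 (cost falls by 12).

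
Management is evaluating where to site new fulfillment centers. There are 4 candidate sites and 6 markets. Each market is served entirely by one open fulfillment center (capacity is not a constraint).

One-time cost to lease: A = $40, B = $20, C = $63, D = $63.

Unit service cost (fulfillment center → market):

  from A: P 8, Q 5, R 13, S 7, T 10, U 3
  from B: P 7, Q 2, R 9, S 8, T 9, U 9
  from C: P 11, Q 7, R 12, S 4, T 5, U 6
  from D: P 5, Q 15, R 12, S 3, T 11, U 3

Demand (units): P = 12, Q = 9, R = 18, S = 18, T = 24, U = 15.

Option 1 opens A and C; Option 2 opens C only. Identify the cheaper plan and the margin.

Option 1: {A, C}: P→A 8·12=96, Q→A 5·9=45, R→C 12·18=216, S→C 4·18=72, T→C 5·24=120, U→A 3·15=45. Service 594; fixed 103; total 697.
Option 2: {C}: P→C 11·12=132, Q→C 7·9=63, R→C 12·18=216, S→C 4·18=72, T→C 5·24=120, U→C 6·15=90. Service 693; fixed 63; total 756.
Difference: |697 − 756| = 59.

Option 1 is cheaper by 59.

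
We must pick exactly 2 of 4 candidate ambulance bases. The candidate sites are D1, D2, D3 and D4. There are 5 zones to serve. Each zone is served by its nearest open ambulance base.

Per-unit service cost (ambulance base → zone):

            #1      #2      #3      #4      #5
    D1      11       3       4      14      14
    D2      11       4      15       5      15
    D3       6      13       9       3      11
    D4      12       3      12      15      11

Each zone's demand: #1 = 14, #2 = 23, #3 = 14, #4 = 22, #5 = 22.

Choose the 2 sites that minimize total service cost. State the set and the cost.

Choose D1 and D3; total service cost 517.

With exactly 2 open, each zone uses its cheapest among the chosen.
{D1, D3}: #1→D3 6·14=84, #2→D1 3·23=69, #3→D1 4·14=56, #4→D3 3·22=66, #5→D3 11·22=242. Service cost 517.
{D3, D4}: service cost 587
{D2, D3}: service cost 610
Among all 6 size-2 choices, {D1, D3} is lowest.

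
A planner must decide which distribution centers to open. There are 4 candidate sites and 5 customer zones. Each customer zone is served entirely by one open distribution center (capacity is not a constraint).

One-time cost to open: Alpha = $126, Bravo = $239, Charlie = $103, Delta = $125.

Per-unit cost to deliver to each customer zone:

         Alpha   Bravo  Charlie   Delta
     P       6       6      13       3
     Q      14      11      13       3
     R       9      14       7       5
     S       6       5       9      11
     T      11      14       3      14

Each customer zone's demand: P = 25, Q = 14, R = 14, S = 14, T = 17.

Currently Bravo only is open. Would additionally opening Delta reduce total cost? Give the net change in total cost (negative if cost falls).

Yes — net change −188 (cost falls by 188).

Current service cost with {Bravo}: 808.
Adding Delta: each customer zone re-picks its cheapest; new service cost 495, saving 313.
Extra fixed cost: 125. Net change = 125 − 313 = -188.
(Totals: 1047 → 859.)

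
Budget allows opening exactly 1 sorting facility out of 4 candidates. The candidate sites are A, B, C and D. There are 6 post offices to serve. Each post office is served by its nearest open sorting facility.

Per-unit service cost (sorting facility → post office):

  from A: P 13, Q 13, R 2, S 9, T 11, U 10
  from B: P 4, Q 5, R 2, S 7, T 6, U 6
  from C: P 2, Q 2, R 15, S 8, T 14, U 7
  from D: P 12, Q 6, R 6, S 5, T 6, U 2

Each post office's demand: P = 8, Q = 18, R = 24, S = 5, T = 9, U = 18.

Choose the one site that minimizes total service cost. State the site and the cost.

With exactly 1 open, each post office uses its cheapest among the chosen.
{B}: P→B 4·8=32, Q→B 5·18=90, R→B 2·24=48, S→B 7·5=35, T→B 6·9=54, U→B 6·18=108. Service cost 367.
{D}: service cost 463
{C}: service cost 704
Among all 4 size-1 choices, {B} is lowest.

Choose B only; total service cost 367.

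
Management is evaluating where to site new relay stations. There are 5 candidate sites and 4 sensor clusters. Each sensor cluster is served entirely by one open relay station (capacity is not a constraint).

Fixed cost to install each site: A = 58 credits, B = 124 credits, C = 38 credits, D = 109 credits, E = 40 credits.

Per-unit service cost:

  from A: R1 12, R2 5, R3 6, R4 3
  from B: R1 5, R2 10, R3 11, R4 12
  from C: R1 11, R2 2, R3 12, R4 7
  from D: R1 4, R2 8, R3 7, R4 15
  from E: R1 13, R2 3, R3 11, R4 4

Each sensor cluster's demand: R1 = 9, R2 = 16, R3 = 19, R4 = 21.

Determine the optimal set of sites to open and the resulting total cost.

Open A and C; minimum total cost 404.

For any fixed open set, each sensor cluster goes to its cheapest open site; total = fixed + service.
{A, C}: R1→C 11·9=99, R2→C 2·16=32, R3→A 6·19=114, R4→A 3·21=63. Service 308; fixed 96; total 404.
{A}: service 365 + fixed 58 = 423
{A, E}: service 333 + fixed 98 = 431
{A, B, C, D, E}: service 245 + fixed 369 = 614
No other subset beats 404.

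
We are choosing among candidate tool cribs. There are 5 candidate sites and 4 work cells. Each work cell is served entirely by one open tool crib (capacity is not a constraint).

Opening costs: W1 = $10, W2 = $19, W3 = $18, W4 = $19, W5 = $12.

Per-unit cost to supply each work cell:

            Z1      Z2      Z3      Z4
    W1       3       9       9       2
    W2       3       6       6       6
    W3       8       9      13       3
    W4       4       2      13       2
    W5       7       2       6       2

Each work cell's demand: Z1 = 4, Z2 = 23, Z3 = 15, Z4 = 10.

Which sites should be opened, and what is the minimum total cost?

For any fixed open set, each work cell goes to its cheapest open site; total = fixed + service.
{W1, W5}: Z1→W1 3·4=12, Z2→W5 2·23=46, Z3→W5 6·15=90, Z4→W1 2·10=20. Service 168; fixed 22; total 190.
{W5}: Z1→W5 7·4=28, Z2→W5 2·23=46, Z3→W5 6·15=90, Z4→W5 2·10=20. Service 184; fixed 12; total 196.
{W2, W5}: Z1→W2 3·4=12, Z2→W5 2·23=46, Z3→W2 6·15=90, Z4→W5 2·10=20. Service 168; fixed 31; total 199.
{W1, W2, W3, W4, W5}: service 168 + fixed 78 = 246
No other subset beats 190.

Open W1 and W5; minimum total cost 190.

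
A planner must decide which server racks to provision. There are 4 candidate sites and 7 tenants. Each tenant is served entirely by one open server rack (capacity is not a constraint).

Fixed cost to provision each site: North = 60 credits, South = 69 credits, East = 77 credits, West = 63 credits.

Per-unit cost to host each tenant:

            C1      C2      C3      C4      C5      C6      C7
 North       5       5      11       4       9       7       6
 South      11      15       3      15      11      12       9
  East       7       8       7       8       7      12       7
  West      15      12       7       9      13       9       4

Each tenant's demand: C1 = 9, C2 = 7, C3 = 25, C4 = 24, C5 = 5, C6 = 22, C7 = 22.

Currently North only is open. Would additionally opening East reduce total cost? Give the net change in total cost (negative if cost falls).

Yes — net change −33 (cost falls by 33).

Current service cost with {North}: 782.
Adding East: each tenant re-picks its cheapest; new service cost 672, saving 110.
Extra fixed cost: 77. Net change = 77 − 110 = -33.
(Totals: 842 → 809.)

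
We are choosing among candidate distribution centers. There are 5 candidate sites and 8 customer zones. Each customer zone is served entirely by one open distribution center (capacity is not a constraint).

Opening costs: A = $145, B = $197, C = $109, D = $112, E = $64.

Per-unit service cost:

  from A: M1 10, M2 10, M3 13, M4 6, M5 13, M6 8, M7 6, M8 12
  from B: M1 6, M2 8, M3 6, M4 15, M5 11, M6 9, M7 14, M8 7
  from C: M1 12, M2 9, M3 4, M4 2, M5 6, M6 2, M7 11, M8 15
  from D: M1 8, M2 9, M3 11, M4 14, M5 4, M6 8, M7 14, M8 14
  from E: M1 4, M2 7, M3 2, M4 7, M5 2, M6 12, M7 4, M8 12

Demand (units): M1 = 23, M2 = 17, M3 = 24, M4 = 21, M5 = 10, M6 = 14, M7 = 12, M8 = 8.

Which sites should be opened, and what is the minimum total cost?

Open C and E; minimum total cost 666.

For any fixed open set, each customer zone goes to its cheapest open site; total = fixed + service.
{C, E}: M1→E 4·23=92, M2→E 7·17=119, M3→E 2·24=48, M4→C 2·21=42, M5→E 2·10=20, M6→C 2·14=28, M7→E 4·12=48, M8→E 12·8=96. Service 493; fixed 173; total 666.
{C, D, E}: M1→E 4·23=92, M2→E 7·17=119, M3→E 2·24=48, M4→C 2·21=42, M5→E 2·10=20, M6→C 2·14=28, M7→E 4·12=48, M8→E 12·8=96. Service 493; fixed 285; total 778.
{E}: M1→E 4·23=92, M2→E 7·17=119, M3→E 2·24=48, M4→E 7·21=147, M5→E 2·10=20, M6→E 12·14=168, M7→E 4·12=48, M8→E 12·8=96. Service 738; fixed 64; total 802.
{A, B, C, D, E}: M1→E 4·23=92, M2→E 7·17=119, M3→E 2·24=48, M4→C 2·21=42, M5→E 2·10=20, M6→C 2·14=28, M7→E 4·12=48, M8→B 7·8=56. Service 453; fixed 627; total 1080.
No other subset beats 666.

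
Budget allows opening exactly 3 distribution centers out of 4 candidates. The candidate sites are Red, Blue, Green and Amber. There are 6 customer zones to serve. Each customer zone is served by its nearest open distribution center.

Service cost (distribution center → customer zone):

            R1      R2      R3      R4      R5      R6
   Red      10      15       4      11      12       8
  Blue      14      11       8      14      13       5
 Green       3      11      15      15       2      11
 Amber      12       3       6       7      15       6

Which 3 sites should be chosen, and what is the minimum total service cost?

With exactly 3 open, each customer zone uses its cheapest among the chosen.
{Red, Green, Amber}: R1→Green 3, R2→Amber 3, R3→Red 4, R4→Amber 7, R5→Green 2, R6→Amber 6. Service cost 25.
{Blue, Green, Amber}: service cost 26
{Red, Blue, Green}: service cost 36
Among all 4 size-3 choices, {Red, Green, Amber} is lowest.

Choose Red, Green and Amber; total service cost 25.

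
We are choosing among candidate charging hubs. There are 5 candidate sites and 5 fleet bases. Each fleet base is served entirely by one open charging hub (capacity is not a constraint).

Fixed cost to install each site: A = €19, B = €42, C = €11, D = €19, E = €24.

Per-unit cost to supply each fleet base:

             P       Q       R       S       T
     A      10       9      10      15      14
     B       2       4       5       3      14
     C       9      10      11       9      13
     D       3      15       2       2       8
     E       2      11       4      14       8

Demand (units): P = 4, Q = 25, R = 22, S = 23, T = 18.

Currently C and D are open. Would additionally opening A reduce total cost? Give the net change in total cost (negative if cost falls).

Yes — net change −6 (cost falls by 6).

Current service cost with {C, D}: 496.
Adding A: each fleet base re-picks its cheapest; new service cost 471, saving 25.
Extra fixed cost: 19. Net change = 19 − 25 = -6.
(Totals: 526 → 520.)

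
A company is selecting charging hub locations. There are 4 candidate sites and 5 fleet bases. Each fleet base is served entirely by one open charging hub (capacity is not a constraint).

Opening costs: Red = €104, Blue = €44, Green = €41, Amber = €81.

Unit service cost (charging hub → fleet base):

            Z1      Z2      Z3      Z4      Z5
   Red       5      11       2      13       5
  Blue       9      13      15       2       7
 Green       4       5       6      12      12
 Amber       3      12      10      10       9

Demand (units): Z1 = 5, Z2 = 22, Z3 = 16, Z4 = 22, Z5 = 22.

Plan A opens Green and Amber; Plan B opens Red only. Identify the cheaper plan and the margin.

Plan A is cheaper by 38.

Plan A: {Green, Amber}: Z1→Amber 3·5=15, Z2→Green 5·22=110, Z3→Green 6·16=96, Z4→Amber 10·22=220, Z5→Amber 9·22=198. Service 639; fixed 122; total 761.
Plan B: {Red}: Z1→Red 5·5=25, Z2→Red 11·22=242, Z3→Red 2·16=32, Z4→Red 13·22=286, Z5→Red 5·22=110. Service 695; fixed 104; total 799.
Difference: |761 − 799| = 38.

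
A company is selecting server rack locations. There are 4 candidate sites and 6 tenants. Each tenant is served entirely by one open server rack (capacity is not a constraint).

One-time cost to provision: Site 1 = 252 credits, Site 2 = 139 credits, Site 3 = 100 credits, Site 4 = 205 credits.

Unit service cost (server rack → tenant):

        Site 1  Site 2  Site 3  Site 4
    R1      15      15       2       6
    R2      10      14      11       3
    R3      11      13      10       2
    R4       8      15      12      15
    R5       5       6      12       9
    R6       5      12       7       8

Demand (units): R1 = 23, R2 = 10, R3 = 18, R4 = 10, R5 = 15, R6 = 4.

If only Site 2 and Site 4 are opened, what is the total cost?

Total cost: 820

Each tenant is assigned to its cheapest site among the open ones.
{Site 2, Site 4}: R1→Site 4 6·23=138, R2→Site 4 3·10=30, R3→Site 4 2·18=36, R4→Site 2 15·10=150, R5→Site 2 6·15=90, R6→Site 4 8·4=32. Service 476; fixed 344; total 820.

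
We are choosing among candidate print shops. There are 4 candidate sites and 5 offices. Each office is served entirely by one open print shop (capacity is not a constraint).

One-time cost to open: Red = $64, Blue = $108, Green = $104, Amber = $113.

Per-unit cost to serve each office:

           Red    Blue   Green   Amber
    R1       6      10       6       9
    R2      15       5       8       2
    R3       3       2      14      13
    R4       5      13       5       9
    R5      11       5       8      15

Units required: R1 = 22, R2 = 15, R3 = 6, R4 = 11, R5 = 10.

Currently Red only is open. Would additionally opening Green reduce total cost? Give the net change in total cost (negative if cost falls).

Current service cost with {Red}: 540.
Adding Green: each office re-picks its cheapest; new service cost 405, saving 135.
Extra fixed cost: 104. Net change = 104 − 135 = -31.
(Totals: 604 → 573.)

Yes — net change −31 (cost falls by 31).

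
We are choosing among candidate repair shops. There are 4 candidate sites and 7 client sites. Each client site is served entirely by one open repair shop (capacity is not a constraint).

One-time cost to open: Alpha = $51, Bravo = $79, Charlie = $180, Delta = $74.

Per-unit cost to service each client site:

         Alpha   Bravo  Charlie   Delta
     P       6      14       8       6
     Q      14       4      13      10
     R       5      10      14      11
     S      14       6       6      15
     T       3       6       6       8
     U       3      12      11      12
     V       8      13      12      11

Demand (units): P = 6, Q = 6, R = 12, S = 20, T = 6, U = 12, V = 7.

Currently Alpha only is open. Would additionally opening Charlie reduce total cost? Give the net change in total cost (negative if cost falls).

No — net change +14 (cost rises by 14).

Current service cost with {Alpha}: 570.
Adding Charlie: each client site re-picks its cheapest; new service cost 404, saving 166.
Extra fixed cost: 180. Net change = 180 − 166 = 14.
(Totals: 621 → 635.)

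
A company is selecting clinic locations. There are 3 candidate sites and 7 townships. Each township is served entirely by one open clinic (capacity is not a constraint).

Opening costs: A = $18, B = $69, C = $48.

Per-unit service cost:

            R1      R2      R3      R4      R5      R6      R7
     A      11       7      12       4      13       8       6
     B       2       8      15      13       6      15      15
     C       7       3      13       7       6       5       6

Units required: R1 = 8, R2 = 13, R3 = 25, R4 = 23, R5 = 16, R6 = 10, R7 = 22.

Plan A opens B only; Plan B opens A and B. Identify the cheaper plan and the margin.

Plan A: {B}: R1→B 2·8=16, R2→B 8·13=104, R3→B 15·25=375, R4→B 13·23=299, R5→B 6·16=96, R6→B 15·10=150, R7→B 15·22=330. Service 1370; fixed 69; total 1439.
Plan B: {A, B}: R1→B 2·8=16, R2→A 7·13=91, R3→A 12·25=300, R4→A 4·23=92, R5→B 6·16=96, R6→A 8·10=80, R7→A 6·22=132. Service 807; fixed 87; total 894.
Difference: |1439 − 894| = 545.

Plan B is cheaper by 545.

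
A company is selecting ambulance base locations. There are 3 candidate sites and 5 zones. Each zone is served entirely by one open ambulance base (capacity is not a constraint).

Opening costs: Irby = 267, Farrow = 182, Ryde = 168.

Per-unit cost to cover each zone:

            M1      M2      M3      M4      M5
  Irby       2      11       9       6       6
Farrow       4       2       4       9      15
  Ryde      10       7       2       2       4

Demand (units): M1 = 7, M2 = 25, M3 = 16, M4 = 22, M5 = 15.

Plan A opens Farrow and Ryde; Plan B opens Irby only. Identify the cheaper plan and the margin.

Plan A: {Farrow, Ryde}: M1→Farrow 4·7=28, M2→Farrow 2·25=50, M3→Ryde 2·16=32, M4→Ryde 2·22=44, M5→Ryde 4·15=60. Service 214; fixed 350; total 564.
Plan B: {Irby}: M1→Irby 2·7=14, M2→Irby 11·25=275, M3→Irby 9·16=144, M4→Irby 6·22=132, M5→Irby 6·15=90. Service 655; fixed 267; total 922.
Difference: |564 − 922| = 358.

Plan A is cheaper by 358.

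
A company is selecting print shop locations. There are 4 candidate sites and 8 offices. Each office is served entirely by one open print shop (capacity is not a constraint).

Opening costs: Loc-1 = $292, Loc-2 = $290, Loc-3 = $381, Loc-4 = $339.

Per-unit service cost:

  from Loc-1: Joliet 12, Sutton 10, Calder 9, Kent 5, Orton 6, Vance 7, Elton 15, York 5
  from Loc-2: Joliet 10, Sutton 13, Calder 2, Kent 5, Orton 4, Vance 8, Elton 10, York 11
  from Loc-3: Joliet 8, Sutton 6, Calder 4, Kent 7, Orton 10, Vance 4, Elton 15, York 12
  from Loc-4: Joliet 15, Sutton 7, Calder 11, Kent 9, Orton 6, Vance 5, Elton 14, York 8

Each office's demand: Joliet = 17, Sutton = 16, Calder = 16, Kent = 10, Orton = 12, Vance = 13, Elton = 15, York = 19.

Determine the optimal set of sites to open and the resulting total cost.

Open Loc-2 only; minimum total cost 1261.

For any fixed open set, each office goes to its cheapest open site; total = fixed + service.
{Loc-2}: Joliet→Loc-2 10·17=170, Sutton→Loc-2 13·16=208, Calder→Loc-2 2·16=32, Kent→Loc-2 5·10=50, Orton→Loc-2 4·12=48, Vance→Loc-2 8·13=104, Elton→Loc-2 10·15=150, York→Loc-2 11·19=209. Service 971; fixed 290; total 1261.
{Loc-1}: service 1041 + fixed 292 = 1333
{Loc-3}: Joliet→Loc-3 8·17=136, Sutton→Loc-3 6·16=96, Calder→Loc-3 4·16=64, Kent→Loc-3 7·10=70, Orton→Loc-3 10·12=120, Vance→Loc-3 4·13=52, Elton→Loc-3 15·15=225, York→Loc-3 12·19=228. Service 991; fixed 381; total 1372.
{Loc-1, Loc-2, Loc-3, Loc-4}: service 659 + fixed 1302 = 1961
No other subset beats 1261.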